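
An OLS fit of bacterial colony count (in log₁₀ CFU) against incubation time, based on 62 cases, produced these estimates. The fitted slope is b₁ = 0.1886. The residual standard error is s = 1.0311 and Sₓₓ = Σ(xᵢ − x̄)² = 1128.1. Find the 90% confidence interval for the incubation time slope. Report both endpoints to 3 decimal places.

(0.137, 0.240)

SE(b₁) = s/√Sₓₓ = 1.0311/√1128.1 = 0.0306992.
df = n − 2 = 60.
t* = t_{0.05, 60} = 1.670649.
Margin = t* × SE = 1.670649 × 0.0306992 = 0.05129.
CI: 0.1886 ± 0.05129 → (0.137, 0.240).
With 90% confidence, each one-unit increase in incubation time is associated with a change of between 0.137 and 0.240 log₁₀ CFU in bacterial colony count.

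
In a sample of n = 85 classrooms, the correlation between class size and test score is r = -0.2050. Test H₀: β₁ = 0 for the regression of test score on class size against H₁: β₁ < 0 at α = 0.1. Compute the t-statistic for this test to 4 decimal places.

t = r·√(n − 2)/√(1 − r²) = -0.2050·√83/√0.957975 = -1.9082.
df = n − 2 = 83.
One-sided p ≈ 0.0299, which is < 0.1, so reject H₀.
There is evidence of a linear association between class size and test score.

t = -1.9082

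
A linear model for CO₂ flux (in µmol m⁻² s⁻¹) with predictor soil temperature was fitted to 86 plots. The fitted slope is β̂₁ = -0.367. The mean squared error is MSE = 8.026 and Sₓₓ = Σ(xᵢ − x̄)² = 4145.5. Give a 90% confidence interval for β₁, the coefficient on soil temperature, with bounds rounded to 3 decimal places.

SE(β̂₁) = √(MSE/Sₓₓ) = √(8.026/4145.5) = 0.0440009.
df = n − 2 = 84.
t* = t_{0.05, 84} = 1.663197.
Margin = t* × SE = 1.663197 × 0.0440009 = 0.07318.
CI: -0.367 ± 0.07318 → (-0.440, -0.294).
With 90% confidence, each one-unit increase in soil temperature is associated with a change of between -0.440 and -0.294 µmol m⁻² s⁻¹ in CO₂ flux.

(-0.440, -0.294)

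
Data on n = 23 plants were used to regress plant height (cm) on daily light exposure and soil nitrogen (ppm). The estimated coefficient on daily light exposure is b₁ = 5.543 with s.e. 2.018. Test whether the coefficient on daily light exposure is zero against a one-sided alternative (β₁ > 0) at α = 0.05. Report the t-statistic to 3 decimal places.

t = 2.747

H₀: β₁ = 0 vs H₁: β₁ > 0.
t = (b₁ − β₁⁰)/SE = 5.543 / 2.018 = 2.747.
df = n − k − 1 = 23 − 2 − 1 = 20.
One-sided p ≈ 0.0062, which is < 0.05, so reject H₀.
There is evidence that the true slope on daily light exposure is positive, holding the other predictors fixed.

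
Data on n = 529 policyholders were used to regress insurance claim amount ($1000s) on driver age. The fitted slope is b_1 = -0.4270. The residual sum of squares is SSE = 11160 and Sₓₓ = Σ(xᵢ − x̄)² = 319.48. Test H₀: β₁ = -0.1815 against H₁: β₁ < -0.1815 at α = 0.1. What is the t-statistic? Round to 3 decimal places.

MSE = SSE/(n − 2) = 11160/527 = 21.1765.
SE(b_1) = √(MSE/Sₓₓ) = √(21.1765/319.48) = 0.257457.
t = (-0.4270 − (-0.1815)) / 0.257457 = -0.954.
df = n − 2 = 527.
One-sided p ≈ 0.1704, which is ≥ 0.1, so fail to reject H₀.
The data do not give significant evidence that the true slope on driver age is below -0.1815 $1000s per unit.

t = -0.954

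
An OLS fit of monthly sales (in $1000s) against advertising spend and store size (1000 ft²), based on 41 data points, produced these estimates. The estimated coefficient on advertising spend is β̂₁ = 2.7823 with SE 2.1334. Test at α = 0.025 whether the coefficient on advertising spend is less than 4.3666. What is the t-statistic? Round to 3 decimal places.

H₀: β₁ = 4.3666 vs H₁: β₁ < 4.3666.
t = (β̂₁ − β₁⁰)/SE = (2.7823 − 4.3666) / 2.1334 = -0.743.
df = n − k − 1 = 41 − 2 − 1 = 38.
One-sided p ≈ 0.2311, which is ≥ 0.025, so fail to reject H₀.
The data do not give significant evidence that the true slope on advertising spend is below 4.3666 $1000s per unit, holding the other predictors fixed.

t = -0.743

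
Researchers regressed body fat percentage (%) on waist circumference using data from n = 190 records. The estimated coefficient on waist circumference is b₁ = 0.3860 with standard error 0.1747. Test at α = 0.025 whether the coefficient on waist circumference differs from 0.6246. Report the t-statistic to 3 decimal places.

t = -1.366

H₀: β₁ = 0.6246 vs H₁: β₁ ≠ 0.6246.
t = (b₁ − β₁⁰)/SE = (0.3860 − 0.6246) / 0.1747 = -1.366.
df = n − 2 = 190 − 2 = 188.
Two-sided p ≈ 0.1736, which is ≥ 0.025, so fail to reject H₀.
The data are consistent with a true slope of 0.6246 % per unit of waist circumference.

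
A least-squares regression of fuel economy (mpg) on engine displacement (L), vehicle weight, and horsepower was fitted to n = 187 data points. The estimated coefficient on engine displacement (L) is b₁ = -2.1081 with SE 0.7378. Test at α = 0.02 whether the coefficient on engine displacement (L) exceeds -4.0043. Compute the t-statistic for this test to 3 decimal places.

t = 2.570

H₀: β₁ = -4.0043 vs H₁: β₁ > -4.0043.
t = (b₁ − β₁⁰)/SE = (-2.1081 − (-4.0043)) / 0.7378 = 2.570.
df = n − k − 1 = 187 − 3 − 1 = 183.
One-sided p ≈ 0.0055, which is < 0.02, so reject H₀.
There is evidence that the true slope on engine displacement (L) exceeds -4.0043 mpg per unit, holding the other predictors fixed.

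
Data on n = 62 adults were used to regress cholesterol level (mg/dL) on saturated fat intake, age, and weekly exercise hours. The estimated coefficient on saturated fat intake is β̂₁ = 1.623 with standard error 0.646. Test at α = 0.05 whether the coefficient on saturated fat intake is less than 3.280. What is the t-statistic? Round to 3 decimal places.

H₀: β₁ = 3.280 vs H₁: β₁ < 3.280.
t = (β̂₁ − β₁⁰)/SE = (1.623 − 3.280) / 0.646 = -2.565.
df = n − k − 1 = 62 − 3 − 1 = 58.
One-sided p ≈ 0.0065, which is < 0.05, so reject H₀.
There is evidence that the true slope on saturated fat intake is below 3.280 mg/dL per unit, holding the other predictors fixed.

t = -2.565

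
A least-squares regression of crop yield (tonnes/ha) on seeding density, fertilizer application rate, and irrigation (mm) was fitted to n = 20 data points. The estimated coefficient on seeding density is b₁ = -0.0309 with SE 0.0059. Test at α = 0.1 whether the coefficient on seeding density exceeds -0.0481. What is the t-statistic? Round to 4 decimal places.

H₀: β₁ = -0.0481 vs H₁: β₁ > -0.0481.
t = (b₁ − β₁⁰)/SE = (-0.0309 − (-0.0481)) / 0.0059 = 2.9153.
df = n − k − 1 = 20 − 3 − 1 = 16.
One-sided p ≈ 0.0051, which is < 0.1, so reject H₀.
There is evidence that the true slope on seeding density exceeds -0.0481 tonnes/ha per unit, holding the other predictors fixed.

t = 2.9153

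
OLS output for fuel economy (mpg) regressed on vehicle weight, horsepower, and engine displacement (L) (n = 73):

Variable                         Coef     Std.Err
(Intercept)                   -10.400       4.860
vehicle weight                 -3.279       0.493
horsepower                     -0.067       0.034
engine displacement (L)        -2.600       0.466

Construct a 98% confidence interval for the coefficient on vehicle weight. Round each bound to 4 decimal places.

(-4.4531, -2.1049)

Read off: b = -3.279, SE = 0.493 for vehicle weight.
df = n − k − 1 = 73 − 3 − 1 = 69.
t* = t_{0.01, 69} = 2.381615.
Margin = t* × SE = 2.381615 × 0.493 = 1.174136.
CI: -3.279 ± 1.174136 → (-4.4531, -2.1049).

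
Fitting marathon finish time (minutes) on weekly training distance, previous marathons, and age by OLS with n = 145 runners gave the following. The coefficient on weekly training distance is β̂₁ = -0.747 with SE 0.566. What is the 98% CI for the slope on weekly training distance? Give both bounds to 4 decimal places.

(-2.0788, 0.5848)

df = n − k − 1 = 145 − 3 − 1 = 141.
t* = t_{0.01, 141} = 2.353085.
Margin = t* × SE = 2.353085 × 0.566 = 1.331846.
CI: -0.747 ± 1.331846 → (-2.0788, 0.5848).
With 98% confidence, each one-unit increase in weekly training distance is associated with a change of between -2.0788 and 0.5848 minutes in marathon finish time, holding the other predictors fixed.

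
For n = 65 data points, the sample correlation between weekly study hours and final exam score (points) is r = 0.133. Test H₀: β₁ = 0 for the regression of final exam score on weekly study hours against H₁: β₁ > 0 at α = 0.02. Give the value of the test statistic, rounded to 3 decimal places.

t = 1.065

t = r·√(n − 2)/√(1 − r²) = 0.133·√63/√0.982311 = 1.065.
df = n − 2 = 63.
One-sided p ≈ 0.1454, which is ≥ 0.02, so fail to reject H₀.
The data do not give significant evidence of a linear association between weekly study hours and final exam score.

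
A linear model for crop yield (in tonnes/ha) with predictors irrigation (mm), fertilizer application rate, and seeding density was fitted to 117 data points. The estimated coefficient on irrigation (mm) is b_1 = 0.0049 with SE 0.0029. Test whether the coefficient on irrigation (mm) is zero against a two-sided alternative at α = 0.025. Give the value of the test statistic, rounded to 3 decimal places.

t = 1.690

H₀: β₁ = 0 vs H₁: β₁ ≠ 0.
t = (b_1 − β₁⁰)/SE = 0.0049 / 0.0029 = 1.690.
df = n − k − 1 = 117 − 3 − 1 = 113.
Two-sided p ≈ 0.0939, which is ≥ 0.025, so fail to reject H₀.
The data do not give significant evidence of an association between irrigation (mm) and crop yield, after adjusting for the other predictors.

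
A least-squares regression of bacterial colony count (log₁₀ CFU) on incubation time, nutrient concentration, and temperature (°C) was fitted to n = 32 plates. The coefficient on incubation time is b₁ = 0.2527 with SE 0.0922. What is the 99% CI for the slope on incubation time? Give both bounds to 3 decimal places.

(-0.002, 0.507)

df = n − k − 1 = 32 − 3 − 1 = 28.
t* = t_{0.005, 28} = 2.763262.
Margin = t* × SE = 2.763262 × 0.0922 = 0.25477.
CI: 0.2527 ± 0.25477 → (-0.002, 0.507).
With 99% confidence, each one-unit increase in incubation time is associated with a change of between -0.002 and 0.507 log₁₀ CFU in bacterial colony count, holding the other predictors fixed.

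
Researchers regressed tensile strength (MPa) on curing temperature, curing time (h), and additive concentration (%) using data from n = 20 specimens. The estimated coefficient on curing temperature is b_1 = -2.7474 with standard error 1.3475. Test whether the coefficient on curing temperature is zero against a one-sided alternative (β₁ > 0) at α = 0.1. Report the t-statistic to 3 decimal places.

t = -2.039

H₀: β₁ = 0 vs H₁: β₁ > 0.
t = (b_1 − β₁⁰)/SE = -2.7474 / 1.3475 = -2.039.
df = n − k − 1 = 20 − 3 − 1 = 16.
One-sided p ≈ 0.9708, which is ≥ 0.1, so fail to reject H₀.
The data do not give significant evidence that the true slope on curing temperature is positive, holding the other predictors fixed.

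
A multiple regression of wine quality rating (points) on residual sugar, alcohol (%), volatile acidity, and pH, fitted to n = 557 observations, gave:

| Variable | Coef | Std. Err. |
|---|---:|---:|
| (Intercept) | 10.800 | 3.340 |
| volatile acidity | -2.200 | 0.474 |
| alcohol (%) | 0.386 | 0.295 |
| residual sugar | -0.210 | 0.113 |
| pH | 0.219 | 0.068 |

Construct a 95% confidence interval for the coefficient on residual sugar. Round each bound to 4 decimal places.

Read off: b = -0.210, SE = 0.113 for residual sugar.
df = n − k − 1 = 557 − 4 − 1 = 552.
t* = t_{0.025, 552} = 1.964271.
Margin = t* × SE = 1.964271 × 0.113 = 0.221963.
CI: -0.210 ± 0.221963 → (-0.4320, 0.0120).

(-0.4320, 0.0120)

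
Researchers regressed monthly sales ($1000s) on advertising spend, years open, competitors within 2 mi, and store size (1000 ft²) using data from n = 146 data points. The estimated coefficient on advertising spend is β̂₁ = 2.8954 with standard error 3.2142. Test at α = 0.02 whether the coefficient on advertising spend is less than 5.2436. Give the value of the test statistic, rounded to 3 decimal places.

t = -0.731

H₀: β₁ = 5.2436 vs H₁: β₁ < 5.2436.
t = (β̂₁ − β₁⁰)/SE = (2.8954 − 5.2436) / 3.2142 = -0.731.
df = n − k − 1 = 146 − 4 − 1 = 141.
One-sided p ≈ 0.2331, which is ≥ 0.02, so fail to reject H₀.
The data do not give significant evidence that the true slope on advertising spend is below 5.2436 $1000s per unit, holding the other predictors fixed.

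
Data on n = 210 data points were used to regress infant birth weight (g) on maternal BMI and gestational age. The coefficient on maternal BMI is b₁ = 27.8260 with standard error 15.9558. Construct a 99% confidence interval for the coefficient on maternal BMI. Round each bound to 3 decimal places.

(-13.656, 69.308)

df = n − k − 1 = 210 − 2 − 1 = 207.
t* = t_{0.005, 207} = 2.599788.
Margin = t* × SE = 2.599788 × 15.9558 = 41.48170.
CI: 27.8260 ± 41.48170 → (-13.656, 69.308).
With 99% confidence, each one-unit increase in maternal BMI is associated with a change of between -13.656 and 69.308 g in infant birth weight, holding the other predictors fixed.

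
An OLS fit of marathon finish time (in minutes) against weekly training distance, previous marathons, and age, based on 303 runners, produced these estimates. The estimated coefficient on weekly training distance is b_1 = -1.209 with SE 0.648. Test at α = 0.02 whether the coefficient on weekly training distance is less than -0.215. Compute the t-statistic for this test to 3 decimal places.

t = -1.534

H₀: β₁ = -0.215 vs H₁: β₁ < -0.215.
t = (b_1 − β₁⁰)/SE = (-1.209 − (-0.215)) / 0.648 = -1.534.
df = n − k − 1 = 303 − 3 − 1 = 299.
One-sided p ≈ 0.0630, which is ≥ 0.02, so fail to reject H₀.
The data do not give significant evidence that the true slope on weekly training distance is below -0.215 minutes per unit, holding the other predictors fixed.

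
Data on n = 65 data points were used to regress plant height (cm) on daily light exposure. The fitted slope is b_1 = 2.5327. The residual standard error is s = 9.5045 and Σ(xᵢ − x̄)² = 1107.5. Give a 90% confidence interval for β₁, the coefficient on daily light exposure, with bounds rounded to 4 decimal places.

(2.0559, 3.0095)

SE(b_1) = s/√Sₓₓ = 9.5045/√1107.5 = 0.285599.
df = n − 2 = 63.
t* = t_{0.05, 63} = 1.669402.
Margin = t* × SE = 1.669402 × 0.285599 = 0.476780.
CI: 2.5327 ± 0.476780 → (2.0559, 3.0095).
With 90% confidence, each one-unit increase in daily light exposure is associated with a change of between 2.0559 and 3.0095 cm in plant height.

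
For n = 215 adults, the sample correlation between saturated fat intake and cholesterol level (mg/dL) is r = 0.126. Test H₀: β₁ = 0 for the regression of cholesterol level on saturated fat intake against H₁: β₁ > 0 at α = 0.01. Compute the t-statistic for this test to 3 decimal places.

t = r·√(n − 2)/√(1 − r²) = 0.126·√213/√0.984124 = 1.854.
df = n − 2 = 213.
One-sided p ≈ 0.0326, which is ≥ 0.01, so fail to reject H₀.
The data do not give significant evidence of a linear association between saturated fat intake and cholesterol level.

t = 1.854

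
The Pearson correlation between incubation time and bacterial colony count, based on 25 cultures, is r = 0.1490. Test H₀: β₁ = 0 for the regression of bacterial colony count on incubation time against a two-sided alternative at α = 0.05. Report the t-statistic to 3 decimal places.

t = r·√(n − 2)/√(1 − r²) = 0.1490·√23/√0.977799 = 0.723.
df = n − 2 = 23.
Two-sided p ≈ 0.4772, which is ≥ 0.05, so fail to reject H₀.
The data do not give significant evidence of a linear association between incubation time and bacterial colony count.

t = 0.723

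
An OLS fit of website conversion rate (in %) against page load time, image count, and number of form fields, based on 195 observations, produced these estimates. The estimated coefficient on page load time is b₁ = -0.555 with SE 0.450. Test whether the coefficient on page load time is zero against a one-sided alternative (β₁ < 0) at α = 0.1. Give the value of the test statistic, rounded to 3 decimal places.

H₀: β₁ = 0 vs H₁: β₁ < 0.
t = (b₁ − β₁⁰)/SE = -0.555 / 0.450 = -1.233.
df = n − k − 1 = 195 − 3 − 1 = 191.
One-sided p ≈ 0.1095, which is ≥ 0.1, so fail to reject H₀.
The data do not give significant evidence that the true slope on page load time is negative, holding the other predictors fixed.

t = -1.233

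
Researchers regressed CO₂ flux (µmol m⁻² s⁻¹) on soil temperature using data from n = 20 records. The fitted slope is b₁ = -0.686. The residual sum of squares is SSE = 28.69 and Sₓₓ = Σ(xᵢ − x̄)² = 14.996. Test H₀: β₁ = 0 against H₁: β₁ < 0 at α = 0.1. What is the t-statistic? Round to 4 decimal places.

MSE = SSE/(n − 2) = 28.69/18 = 1.59389.
SE(b₁) = √(MSE/Sₓₓ) = √(1.59389/14.996) = 0.326018.
t = -0.686 / 0.326018 = -2.1042.
df = n − 2 = 18.
One-sided p ≈ 0.0248, which is < 0.1, so reject H₀.
There is evidence that the true slope on soil temperature is negative.

t = -2.1042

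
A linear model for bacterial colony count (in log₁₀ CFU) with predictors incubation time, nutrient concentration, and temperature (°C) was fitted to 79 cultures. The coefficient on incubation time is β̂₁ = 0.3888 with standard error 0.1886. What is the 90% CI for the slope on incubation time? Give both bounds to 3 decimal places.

(0.075, 0.703)

df = n − k − 1 = 79 − 3 − 1 = 75.
t* = t_{0.05, 75} = 1.665425.
Margin = t* × SE = 1.665425 × 0.1886 = 0.31410.
CI: 0.3888 ± 0.31410 → (0.075, 0.703).
With 90% confidence, each one-unit increase in incubation time is associated with a change of between 0.075 and 0.703 log₁₀ CFU in bacterial colony count, holding the other predictors fixed.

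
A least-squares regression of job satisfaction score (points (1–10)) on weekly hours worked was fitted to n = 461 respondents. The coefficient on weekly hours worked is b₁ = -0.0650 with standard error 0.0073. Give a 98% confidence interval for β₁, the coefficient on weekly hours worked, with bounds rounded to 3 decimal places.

df = n − 2 = 461 − 2 = 459.
t* = t_{0.01, 459} = 2.334499.
Margin = t* × SE = 2.334499 × 0.0073 = 0.01704.
CI: -0.0650 ± 0.01704 → (-0.082, -0.048).
With 98% confidence, each one-unit increase in weekly hours worked is associated with a change of between -0.082 and -0.048 points (1–10) in job satisfaction score.

(-0.082, -0.048)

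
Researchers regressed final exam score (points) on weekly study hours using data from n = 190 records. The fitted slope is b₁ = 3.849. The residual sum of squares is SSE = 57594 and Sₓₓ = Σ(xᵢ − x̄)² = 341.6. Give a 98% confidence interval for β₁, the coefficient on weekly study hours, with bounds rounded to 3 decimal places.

(1.627, 6.071)

MSE = SSE/(n − 2) = 57594/188 = 306.351.
SE(b₁) = √(MSE/Sₓₓ) = √(306.351/341.6) = 0.947002.
df = n − 2 = 188.
t* = t_{0.01, 188} = 2.346346.
Margin = t* × SE = 2.346346 × 0.947002 = 2.22199.
CI: 3.849 ± 2.22199 → (1.627, 6.071).
With 98% confidence, each one-unit increase in weekly study hours is associated with a change of between 1.627 and 6.071 points in final exam score.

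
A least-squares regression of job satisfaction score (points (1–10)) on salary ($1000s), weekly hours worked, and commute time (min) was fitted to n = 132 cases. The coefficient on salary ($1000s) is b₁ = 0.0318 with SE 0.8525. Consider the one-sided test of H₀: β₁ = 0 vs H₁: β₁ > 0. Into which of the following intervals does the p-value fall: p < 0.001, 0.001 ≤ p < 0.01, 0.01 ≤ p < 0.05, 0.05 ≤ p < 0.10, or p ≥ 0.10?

p ≥ 0.10

t = 0.0318 / 0.8525 = 0.037.
df = n − k − 1 = 132 − 3 − 1 = 128.
One-sided p = P(T_{128} > t) ≈ 0.4852.
So p ≥ 0.10.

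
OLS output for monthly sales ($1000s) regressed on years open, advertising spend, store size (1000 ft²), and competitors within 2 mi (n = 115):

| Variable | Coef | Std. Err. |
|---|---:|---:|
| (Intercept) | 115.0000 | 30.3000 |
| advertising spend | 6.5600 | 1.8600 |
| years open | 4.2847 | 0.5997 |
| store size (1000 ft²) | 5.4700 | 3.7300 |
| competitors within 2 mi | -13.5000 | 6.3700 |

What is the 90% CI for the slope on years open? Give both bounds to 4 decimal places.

(3.2899, 5.2795)

Read off: b = 4.2847, SE = 0.5997 for years open.
df = n − k − 1 = 115 − 4 − 1 = 110.
t* = t_{0.05, 110} = 1.658824.
Margin = t* × SE = 1.658824 × 0.5997 = 0.994797.
CI: 4.2847 ± 0.994797 → (3.2899, 5.2795).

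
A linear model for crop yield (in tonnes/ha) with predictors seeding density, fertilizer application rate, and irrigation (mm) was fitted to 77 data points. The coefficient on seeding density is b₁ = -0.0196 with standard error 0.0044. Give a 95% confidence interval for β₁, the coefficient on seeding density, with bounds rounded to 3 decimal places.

(-0.028, -0.011)

df = n − k − 1 = 77 − 3 − 1 = 73.
t* = t_{0.025, 73} = 1.992997.
Margin = t* × SE = 1.992997 × 0.0044 = 0.00877.
CI: -0.0196 ± 0.00877 → (-0.028, -0.011).
With 95% confidence, each one-unit increase in seeding density is associated with a change of between -0.028 and -0.011 tonnes/ha in crop yield, holding the other predictors fixed.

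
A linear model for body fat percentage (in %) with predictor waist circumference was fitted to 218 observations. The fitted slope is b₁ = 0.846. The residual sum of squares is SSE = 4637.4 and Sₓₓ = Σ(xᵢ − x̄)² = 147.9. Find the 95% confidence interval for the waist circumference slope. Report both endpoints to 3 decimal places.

MSE = SSE/(n − 2) = 4637.4/216 = 21.4694.
SE(b₁) = √(MSE/Sₓₓ) = √(21.4694/147.9) = 0.381001.
df = n − 2 = 216.
t* = t_{0.025, 216} = 1.971007.
Margin = t* × SE = 1.971007 × 0.381001 = 0.75096.
CI: 0.846 ± 0.75096 → (0.095, 1.597).
With 95% confidence, each one-unit increase in waist circumference is associated with a change of between 0.095 and 1.597 % in body fat percentage.

(0.095, 1.597)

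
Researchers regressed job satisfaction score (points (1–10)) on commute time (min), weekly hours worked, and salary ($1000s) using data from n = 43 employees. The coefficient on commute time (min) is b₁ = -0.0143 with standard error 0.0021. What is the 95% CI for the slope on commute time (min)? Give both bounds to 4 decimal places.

(-0.0185, -0.0101)

df = n − k − 1 = 43 − 3 − 1 = 39.
t* = t_{0.025, 39} = 2.022691.
Margin = t* × SE = 2.022691 × 0.0021 = 0.004248.
CI: -0.0143 ± 0.004248 → (-0.0185, -0.0101).
With 95% confidence, each one-unit increase in commute time (min) is associated with a change of between -0.0185 and -0.0101 points (1–10) in job satisfaction score, holding the other predictors fixed.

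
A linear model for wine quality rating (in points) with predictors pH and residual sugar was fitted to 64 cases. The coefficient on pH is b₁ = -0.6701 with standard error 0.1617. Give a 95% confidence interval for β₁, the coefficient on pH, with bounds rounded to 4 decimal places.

df = n − k − 1 = 64 − 2 − 1 = 61.
t* = t_{0.025, 61} = 1.999624.
Margin = t* × SE = 1.999624 × 0.1617 = 0.323339.
CI: -0.6701 ± 0.323339 → (-0.9934, -0.3468).
With 95% confidence, each one-unit increase in pH is associated with a change of between -0.9934 and -0.3468 points in wine quality rating, holding the other predictors fixed.

(-0.9934, -0.3468)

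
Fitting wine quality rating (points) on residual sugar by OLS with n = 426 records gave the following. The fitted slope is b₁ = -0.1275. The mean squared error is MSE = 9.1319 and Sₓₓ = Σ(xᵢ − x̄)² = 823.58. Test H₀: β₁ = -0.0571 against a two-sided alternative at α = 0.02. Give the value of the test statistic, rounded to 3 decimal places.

SE(b₁) = √(MSE/Sₓₓ) = √(9.1319/823.58) = 0.1053.
t = (-0.1275 − (-0.0571)) / 0.1053 = -0.669.
df = n − 2 = 424.
Two-sided p ≈ 0.5041, which is ≥ 0.02, so fail to reject H₀.
The data are consistent with a true slope of -0.0571 points per unit of residual sugar.

t = -0.669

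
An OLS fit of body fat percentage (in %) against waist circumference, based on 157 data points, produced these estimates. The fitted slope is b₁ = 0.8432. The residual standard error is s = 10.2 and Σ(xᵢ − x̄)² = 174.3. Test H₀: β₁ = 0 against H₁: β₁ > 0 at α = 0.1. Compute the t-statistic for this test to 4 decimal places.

SE(b₁) = s/√Sₓₓ = 10.2/√174.3 = 0.772594.
t = 0.8432 / 0.772594 = 1.0914.
df = n − 2 = 155.
One-sided p ≈ 0.1384, which is ≥ 0.1, so fail to reject H₀.
The data do not give significant evidence that the true slope on waist circumference is positive.

t = 1.0914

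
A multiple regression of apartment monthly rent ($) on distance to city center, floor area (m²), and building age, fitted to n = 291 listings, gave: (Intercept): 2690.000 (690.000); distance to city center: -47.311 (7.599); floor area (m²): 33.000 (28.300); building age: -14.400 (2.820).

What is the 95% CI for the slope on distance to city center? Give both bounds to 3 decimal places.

(-62.268, -32.354)

Read off: b = -47.311, SE = 7.599 for distance to city center.
df = n − k − 1 = 291 − 3 − 1 = 287.
t* = t_{0.025, 287} = 1.968264.
Margin = t* × SE = 1.968264 × 7.599 = 14.95684.
CI: -47.311 ± 14.95684 → (-62.268, -32.354).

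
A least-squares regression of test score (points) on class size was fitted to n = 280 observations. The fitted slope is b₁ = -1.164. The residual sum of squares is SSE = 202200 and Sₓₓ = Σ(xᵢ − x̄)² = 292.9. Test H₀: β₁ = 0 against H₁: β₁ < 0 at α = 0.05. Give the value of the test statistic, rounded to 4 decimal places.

MSE = SSE/(n − 2) = 202200/278 = 727.338.
SE(b₁) = √(MSE/Sₓₓ) = √(727.338/292.9) = 1.57583.
t = -1.164 / 1.57583 = -0.7387.
df = n − 2 = 278.
One-sided p ≈ 0.2304, which is ≥ 0.05, so fail to reject H₀.
The data do not give significant evidence that the true slope on class size is negative.

t = -0.7387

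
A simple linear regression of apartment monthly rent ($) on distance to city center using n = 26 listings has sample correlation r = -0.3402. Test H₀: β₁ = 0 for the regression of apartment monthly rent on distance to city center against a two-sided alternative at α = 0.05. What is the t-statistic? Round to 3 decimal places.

t = r·√(n − 2)/√(1 − r²) = -0.3402·√24/√0.884264 = -1.772.
df = n − 2 = 24.
Two-sided p ≈ 0.0890, which is ≥ 0.05, so fail to reject H₀.
The data do not give significant evidence of a linear association between distance to city center and apartment monthly rent.

t = -1.772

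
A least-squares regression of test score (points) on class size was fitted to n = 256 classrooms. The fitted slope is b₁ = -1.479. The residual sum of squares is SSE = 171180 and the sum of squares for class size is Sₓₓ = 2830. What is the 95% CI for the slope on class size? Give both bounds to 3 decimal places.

(-2.440, -0.518)

MSE = SSE/(n − 2) = 171180/254 = 673.937.
SE(b₁) = √(MSE/Sₓₓ) = √(673.937/2830) = 0.487996.
df = n − 2 = 254.
t* = t_{0.025, 254} = 1.969348.
Margin = t* × SE = 1.969348 × 0.487996 = 0.96103.
CI: -1.479 ± 0.96103 → (-2.440, -0.518).
With 95% confidence, each one-unit increase in class size is associated with a change of between -2.440 and -0.518 points in test score.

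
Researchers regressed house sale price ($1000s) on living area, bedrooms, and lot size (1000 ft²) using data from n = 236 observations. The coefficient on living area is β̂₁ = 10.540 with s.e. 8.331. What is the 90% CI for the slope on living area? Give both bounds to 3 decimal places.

(-3.218, 24.298)

df = n − k − 1 = 236 − 3 − 1 = 232.
t* = t_{0.05, 232} = 1.651448.
Margin = t* × SE = 1.651448 × 8.331 = 13.75821.
CI: 10.540 ± 13.75821 → (-3.218, 24.298).
With 90% confidence, each one-unit increase in living area is associated with a change of between -3.218 and 24.298 $1000s in house sale price, holding the other predictors fixed.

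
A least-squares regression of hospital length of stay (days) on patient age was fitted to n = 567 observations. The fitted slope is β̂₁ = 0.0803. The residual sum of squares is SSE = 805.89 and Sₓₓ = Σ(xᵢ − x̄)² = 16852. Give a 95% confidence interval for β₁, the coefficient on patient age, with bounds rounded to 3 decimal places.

MSE = SSE/(n − 2) = 805.89/565 = 1.42635.
SE(β̂₁) = √(MSE/Sₓₓ) = √(1.42635/16852) = 0.0092.
df = n − 2 = 565.
t* = t_{0.025, 565} = 1.964172.
Margin = t* × SE = 1.964172 × 0.0092 = 0.01807.
CI: 0.0803 ± 0.01807 → (0.062, 0.098).
With 95% confidence, each one-unit increase in patient age is associated with a change of between 0.062 and 0.098 days in hospital length of stay.

(0.062, 0.098)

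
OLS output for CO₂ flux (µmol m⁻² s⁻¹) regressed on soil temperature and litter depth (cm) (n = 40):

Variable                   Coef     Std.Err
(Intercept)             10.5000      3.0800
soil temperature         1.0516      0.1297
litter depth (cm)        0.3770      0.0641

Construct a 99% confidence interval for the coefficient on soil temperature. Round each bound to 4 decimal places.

(0.6994, 1.4038)

Read off: b = 1.0516, SE = 0.1297 for soil temperature.
df = n − k − 1 = 40 − 2 − 1 = 37.
t* = t_{0.005, 37} = 2.715409.
Margin = t* × SE = 2.715409 × 0.1297 = 0.352189.
CI: 1.0516 ± 0.352189 → (0.6994, 1.4038).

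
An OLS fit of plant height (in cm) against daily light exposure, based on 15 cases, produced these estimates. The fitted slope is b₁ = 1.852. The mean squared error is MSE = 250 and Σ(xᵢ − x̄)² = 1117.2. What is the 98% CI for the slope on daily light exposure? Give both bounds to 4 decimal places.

SE(b₁) = √(MSE/Sₓₓ) = √(250/1117.2) = 0.473047.
df = n − 2 = 13.
t* = t_{0.01, 13} = 2.650309.
Margin = t* × SE = 2.650309 × 0.473047 = 1.253721.
CI: 1.852 ± 1.253721 → (0.5983, 3.1057).
With 98% confidence, each one-unit increase in daily light exposure is associated with a change of between 0.5983 and 3.1057 cm in plant height.

(0.5983, 3.1057)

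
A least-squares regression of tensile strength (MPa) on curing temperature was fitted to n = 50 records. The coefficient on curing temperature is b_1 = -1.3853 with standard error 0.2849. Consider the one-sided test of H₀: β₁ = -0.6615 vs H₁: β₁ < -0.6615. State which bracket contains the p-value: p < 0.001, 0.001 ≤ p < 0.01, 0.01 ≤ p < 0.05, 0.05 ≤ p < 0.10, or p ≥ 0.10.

t = (-1.3853 − (-0.6615)) / 0.2849 = -2.541.
df = n − 2 = 50 − 2 = 48.
One-sided p = P(T_{48} < t) ≈ 0.0072.
So 0.001 ≤ p < 0.01.

0.001 ≤ p < 0.01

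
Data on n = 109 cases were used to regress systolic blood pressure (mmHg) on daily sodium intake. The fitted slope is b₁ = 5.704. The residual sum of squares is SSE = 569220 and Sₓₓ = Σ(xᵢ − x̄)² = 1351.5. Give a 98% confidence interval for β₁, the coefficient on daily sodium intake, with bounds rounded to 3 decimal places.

MSE = SSE/(n − 2) = 569220/107 = 5319.81.
SE(b₁) = √(MSE/Sₓₓ) = √(5319.81/1351.5) = 1.98399.
df = n − 2 = 107.
t* = t_{0.01, 107} = 2.361704.
Margin = t* × SE = 2.361704 × 1.98399 = 4.68560.
CI: 5.704 ± 4.68560 → (1.018, 10.390).
With 98% confidence, each one-unit increase in daily sodium intake is associated with a change of between 1.018 and 10.390 mmHg in systolic blood pressure.

(1.018, 10.390)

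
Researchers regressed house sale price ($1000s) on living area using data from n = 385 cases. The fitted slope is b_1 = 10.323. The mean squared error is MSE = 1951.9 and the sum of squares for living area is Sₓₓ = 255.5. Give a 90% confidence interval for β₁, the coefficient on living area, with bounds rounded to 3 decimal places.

(5.766, 14.880)

SE(b_1) = √(MSE/Sₓₓ) = √(1951.9/255.5) = 2.76397.
df = n − 2 = 383.
t* = t_{0.05, 383} = 1.648842.
Margin = t* × SE = 1.648842 × 2.76397 = 4.55735.
CI: 10.323 ± 4.55735 → (5.766, 14.880).
With 90% confidence, each one-unit increase in living area is associated with a change of between 5.766 and 14.880 $1000s in house sale price.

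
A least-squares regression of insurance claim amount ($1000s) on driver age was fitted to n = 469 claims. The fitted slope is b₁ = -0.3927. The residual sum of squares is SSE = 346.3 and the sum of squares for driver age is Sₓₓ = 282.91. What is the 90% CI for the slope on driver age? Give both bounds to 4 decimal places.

(-0.4771, -0.3083)

MSE = SSE/(n − 2) = 346.3/467 = 0.741542.
SE(b₁) = √(MSE/Sₓₓ) = √(0.741542/282.91) = 0.0511969.
df = n − 2 = 467.
t* = t_{0.05, 467} = 1.648123.
Margin = t* × SE = 1.648123 × 0.0511969 = 0.084379.
CI: -0.3927 ± 0.084379 → (-0.4771, -0.3083).
With 90% confidence, each one-unit increase in driver age is associated with a change of between -0.4771 and -0.3083 $1000s in insurance claim amount.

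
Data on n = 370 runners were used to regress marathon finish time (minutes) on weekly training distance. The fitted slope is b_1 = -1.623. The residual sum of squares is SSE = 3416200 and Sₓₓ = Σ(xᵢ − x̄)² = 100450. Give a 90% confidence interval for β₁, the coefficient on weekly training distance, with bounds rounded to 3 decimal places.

MSE = SSE/(n − 2) = 3416200/368 = 9283.15.
SE(b_1) = √(MSE/Sₓₓ) = √(9283.15/100450) = 0.303999.
df = n − 2 = 368.
t* = t_{0.05, 368} = 1.649005.
Margin = t* × SE = 1.649005 × 0.303999 = 0.50130.
CI: -1.623 ± 0.50130 → (-2.124, -1.122).
With 90% confidence, each one-unit increase in weekly training distance is associated with a change of between -2.124 and -1.122 minutes in marathon finish time.

(-2.124, -1.122)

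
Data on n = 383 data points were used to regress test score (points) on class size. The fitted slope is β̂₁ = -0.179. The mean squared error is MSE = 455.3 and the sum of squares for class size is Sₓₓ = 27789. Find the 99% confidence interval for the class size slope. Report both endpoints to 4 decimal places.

SE(β̂₁) = √(MSE/Sₓₓ) = √(455.3/27789) = 0.128001.
df = n − 2 = 381.
t* = t_{0.005, 381} = 2.588795.
Margin = t* × SE = 2.588795 × 0.128001 = 0.331368.
CI: -0.179 ± 0.331368 → (-0.5104, 0.1524).
With 99% confidence, each one-unit increase in class size is associated with a change of between -0.5104 and 0.1524 points in test score.

(-0.5104, 0.1524)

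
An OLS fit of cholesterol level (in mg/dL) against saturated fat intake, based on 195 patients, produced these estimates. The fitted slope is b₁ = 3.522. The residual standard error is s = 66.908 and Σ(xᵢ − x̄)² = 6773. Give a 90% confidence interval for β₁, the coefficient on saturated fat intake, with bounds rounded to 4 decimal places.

SE(b₁) = s/√Sₓₓ = 66.908/√6773 = 0.812994.
df = n − 2 = 193.
t* = t_{0.05, 193} = 1.652787.
Margin = t* × SE = 1.652787 × 0.812994 = 1.343706.
CI: 3.522 ± 1.343706 → (2.1783, 4.8657).
With 90% confidence, each one-unit increase in saturated fat intake is associated with a change of between 2.1783 and 4.8657 mg/dL in cholesterol level.

(2.1783, 4.8657)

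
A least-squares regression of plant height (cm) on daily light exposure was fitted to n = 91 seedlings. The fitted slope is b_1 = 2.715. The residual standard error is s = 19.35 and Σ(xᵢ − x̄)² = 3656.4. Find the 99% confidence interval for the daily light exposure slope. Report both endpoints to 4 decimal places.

SE(b_1) = s/√Sₓₓ = 19.35/√3656.4 = 0.320003.
df = n − 2 = 89.
t* = t_{0.005, 89} = 2.632204.
Margin = t* × SE = 2.632204 × 0.320003 = 0.842313.
CI: 2.715 ± 0.842313 → (1.8727, 3.5573).
With 99% confidence, each one-unit increase in daily light exposure is associated with a change of between 1.8727 and 3.5573 cm in plant height.

(1.8727, 3.5573)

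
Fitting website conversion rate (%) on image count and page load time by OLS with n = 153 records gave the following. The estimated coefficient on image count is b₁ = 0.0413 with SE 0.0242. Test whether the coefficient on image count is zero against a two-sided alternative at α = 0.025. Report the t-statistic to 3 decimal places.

H₀: β₁ = 0 vs H₁: β₁ ≠ 0.
t = (b₁ − β₁⁰)/SE = 0.0413 / 0.0242 = 1.707.
df = n − k − 1 = 153 − 2 − 1 = 150.
Two-sided p ≈ 0.0900, which is ≥ 0.025, so fail to reject H₀.
The data do not give significant evidence of an association between image count and website conversion rate, after adjusting for the other predictors.

t = 1.707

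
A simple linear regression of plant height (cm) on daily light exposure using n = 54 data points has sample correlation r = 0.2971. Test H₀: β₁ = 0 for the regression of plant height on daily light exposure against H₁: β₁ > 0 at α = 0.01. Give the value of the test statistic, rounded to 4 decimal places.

t = r·√(n − 2)/√(1 − r²) = 0.2971·√52/√0.911732 = 2.2437.
df = n − 2 = 52.
One-sided p ≈ 0.0146, which is ≥ 0.01, so fail to reject H₀.
The data do not give significant evidence of a linear association between daily light exposure and plant height.

t = 2.2437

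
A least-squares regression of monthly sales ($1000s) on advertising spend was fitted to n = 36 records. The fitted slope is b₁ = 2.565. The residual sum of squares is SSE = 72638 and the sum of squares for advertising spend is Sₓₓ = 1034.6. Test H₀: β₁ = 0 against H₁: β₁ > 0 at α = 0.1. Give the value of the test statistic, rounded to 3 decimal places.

t = 1.785

MSE = SSE/(n − 2) = 72638/34 = 2136.41.
SE(b₁) = √(MSE/Sₓₓ) = √(2136.41/1034.6) = 1.437.
t = 2.565 / 1.437 = 1.785.
df = n − 2 = 34.
One-sided p ≈ 0.0416, which is < 0.1, so reject H₀.
There is evidence that the true slope on advertising spend is positive.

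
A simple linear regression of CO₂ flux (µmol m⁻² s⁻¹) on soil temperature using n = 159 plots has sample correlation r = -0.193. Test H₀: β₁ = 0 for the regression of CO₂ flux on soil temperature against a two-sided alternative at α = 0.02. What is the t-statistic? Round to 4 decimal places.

t = r·√(n − 2)/√(1 − r²) = -0.193·√157/√0.962751 = -2.4646.
df = n − 2 = 157.
Two-sided p ≈ 0.0148, which is < 0.02, so reject H₀.
There is evidence of a linear association between soil temperature and CO₂ flux.

t = -2.4646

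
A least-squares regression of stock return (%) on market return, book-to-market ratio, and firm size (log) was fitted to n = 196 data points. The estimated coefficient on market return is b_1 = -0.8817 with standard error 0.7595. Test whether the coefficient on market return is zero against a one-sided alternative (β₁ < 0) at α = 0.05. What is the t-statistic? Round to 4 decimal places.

t = -1.1609

H₀: β₁ = 0 vs H₁: β₁ < 0.
t = (b_1 − β₁⁰)/SE = -0.8817 / 0.7595 = -1.1609.
df = n − k − 1 = 196 − 3 − 1 = 192.
One-sided p ≈ 0.1236, which is ≥ 0.05, so fail to reject H₀.
The data do not give significant evidence that the true slope on market return is negative, holding the other predictors fixed.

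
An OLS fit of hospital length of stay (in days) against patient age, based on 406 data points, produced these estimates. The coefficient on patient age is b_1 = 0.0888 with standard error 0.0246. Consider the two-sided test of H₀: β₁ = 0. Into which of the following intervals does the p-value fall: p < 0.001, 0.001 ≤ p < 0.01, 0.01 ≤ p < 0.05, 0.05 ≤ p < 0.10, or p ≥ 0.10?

p < 0.001

t = 0.0888 / 0.0246 = 3.610.
df = n − 2 = 406 − 2 = 404.
Two-sided p = 2·P(T_{404} > |t|) ≈ 0.0003.
So p < 0.001.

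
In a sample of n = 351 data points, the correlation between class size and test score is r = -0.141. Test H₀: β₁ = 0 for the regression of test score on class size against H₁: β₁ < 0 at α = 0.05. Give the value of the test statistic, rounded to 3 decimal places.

t = r·√(n − 2)/√(1 − r²) = -0.141·√349/√0.980119 = -2.661.
df = n − 2 = 349.
One-sided p ≈ 0.0041, which is < 0.05, so reject H₀.
There is evidence of a linear association between class size and test score.

t = -2.661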